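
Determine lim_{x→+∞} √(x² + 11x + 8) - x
As x → +∞: multiply by the conjugate to get (11x+8)/(√(x²+11x+8)+x); the denominator ~ 2x, so the limit is 11/2.
Limit = 11/2.

Final answer: 11/2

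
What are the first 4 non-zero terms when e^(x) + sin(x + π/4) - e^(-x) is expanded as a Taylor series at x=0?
x^3·(1/3 - √(2)/12) - √(2)·x^2/4 + x·(√(2)/2 + 2) + √(2)/2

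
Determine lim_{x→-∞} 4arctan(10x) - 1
Evaluate the dominant behaviour as x → -∞; each term tends to a finite value or vanishes.
Limit = -2·π - 1.

Final answer: -2·π - 1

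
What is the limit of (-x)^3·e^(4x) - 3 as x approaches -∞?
The product is a 0·∞ indeterminate form at x → -∞.
Rewrite the product as (-x)^3 / e^(-4x) (an ∞/∞ form) and apply L'Hôpital, or use the standard hierarchy e^(4|x|) ≫ |(-x)^3| as x → -∞.
The indeterminate product → 0, so the limit = -3.

Final answer: -3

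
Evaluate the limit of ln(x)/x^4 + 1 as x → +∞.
The quotient is an ∞/∞ indeterminate form as x → +∞.
The polynomial denominator x^4 dominates the logarithmic numerator (any positive power of x ≫ ln(x) as x → ∞), so the quotient → 0.
Adding the constant: 0 + 1 = 1. Limit = 1.

Final answer: 1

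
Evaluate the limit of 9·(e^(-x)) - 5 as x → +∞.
Evaluate the dominant behaviour as x → +∞; each term tends to a finite value or vanishes.
Limit = -5.

Final answer: -5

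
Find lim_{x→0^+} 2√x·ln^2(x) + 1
The product is a 0·∞ indeterminate form at x → 0⁺.
Rewrite the product as 2·ln^2(x) / x^(-1/2) and apply L'Hôpital, or use the standard hierarchy x^(-1/2) ≫ |ln x|^2 as x → 0⁺.
The indeterminate product → 0, so the limit = 1.

Final answer: 1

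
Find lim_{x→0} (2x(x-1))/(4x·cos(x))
Both numerator and denominator → 0 as x → 0; this is a 0/0 indeterminate form.
Expand each to leading order near x = 0: numerator ~ -2·x, denominator ~ 4·x.
The limit of the ratio is -1/2.

Final answer: -1/2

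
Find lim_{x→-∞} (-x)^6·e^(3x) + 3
The product is a 0·∞ indeterminate form at x → -∞.
Rewrite the product as (-x)^6 / e^(-3x) (an ∞/∞ form) and apply L'Hôpital, or use the standard hierarchy e^(3|x|) ≫ |(-x)^6| as x → -∞.
The indeterminate product → 0, so the limit = 3.

Final answer: 3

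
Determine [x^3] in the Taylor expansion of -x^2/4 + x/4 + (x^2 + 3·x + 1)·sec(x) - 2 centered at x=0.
Expand to order 3: -x^2/4 + x/4 + (x^2 + 3·x + 1)·sec(x) - 2 = 3·x^3/2 + 5·x^2/4 + 13·x/4 - 1 + O(x^4).
The coefficient of x^3 is 3/2.

Final answer: 3/2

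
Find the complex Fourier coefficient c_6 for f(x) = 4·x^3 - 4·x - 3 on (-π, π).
Compute the real Fourier coefficients first: a_6 = 0, b_6 = 14/9 - 4·π^2/3.
Then c_6 = (a_6 − i·b_6)/2 = -7·i/9 + 2·i·π^2/3.

Final answer: -7·i/9 + 2·i·π^2/3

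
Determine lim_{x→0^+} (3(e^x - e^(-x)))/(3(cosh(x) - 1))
Both numerator and denominator → 0 as x → 0^+; this is a 0/0 indeterminate form.
Expand each to leading order near x = 0: numerator ~ 6·x, denominator ~ 3·x^2/2.
The limit of the ratio is ∞.

Final answer: ∞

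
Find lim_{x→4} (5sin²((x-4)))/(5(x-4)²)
Both numerator and denominator → 0 as x → 4; this is a 0/0 indeterminate form.
Expand each to leading order near x = 4: numerator ~ 5·(x - 4)^2, denominator ~ 5·(x - 4)^2.
The limit of the ratio is 1.

Final answer: 1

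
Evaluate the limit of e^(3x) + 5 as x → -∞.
Evaluate the dominant behaviour as x → -∞; each term tends to a finite value or vanishes.
Limit = 5.

Final answer: 5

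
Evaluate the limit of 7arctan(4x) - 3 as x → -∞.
Evaluate the dominant behaviour as x → -∞; each term tends to a finite value or vanishes.
Limit = -7·π/2 - 3.

Final answer: -7·π/2 - 3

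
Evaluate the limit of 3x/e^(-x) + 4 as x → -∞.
The quotient is an ∞/∞ indeterminate form as x → -∞.
Compare growth rates of the dominant terms (exponentials ≫ polynomials ≫ logarithms), or apply L'Hôpital's rule; the quotient → 0.
Adding the constant: 0 + 4 = 4. Limit = 4.

Final answer: 4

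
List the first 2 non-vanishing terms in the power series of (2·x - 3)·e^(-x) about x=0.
5·x - 3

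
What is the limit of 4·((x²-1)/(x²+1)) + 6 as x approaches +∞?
Evaluate the dominant behaviour as x → +∞; each term tends to a finite value or vanishes.
Limit = 10.

Final answer: 10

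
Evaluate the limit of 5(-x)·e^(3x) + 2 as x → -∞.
The product is a 0·∞ indeterminate form at x → -∞.
Rewrite the product as 5(-x) / e^(-3x) (an ∞/∞ form) and apply L'Hôpital, or use the standard hierarchy e^(3|x|) ≫ |(-x)| as x → -∞.
The indeterminate product → 0, so the limit = 2.

Final answer: 2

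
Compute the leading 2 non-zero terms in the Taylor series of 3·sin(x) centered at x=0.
-x^3/2 + 3·x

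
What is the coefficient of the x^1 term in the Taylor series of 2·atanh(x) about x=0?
Expand to order 1: 2·atanh(x) = 2·x + O(x^2).
The coefficient of x^1 is 2.

Final answer: 2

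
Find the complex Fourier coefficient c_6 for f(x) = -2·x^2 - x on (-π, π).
Compute the real Fourier coefficients first: a_6 = -2/9, b_6 = 1/3.
Then c_6 = (a_6 − i·b_6)/2 = -1/9 - i/6.

Final answer: -1/9 - i/6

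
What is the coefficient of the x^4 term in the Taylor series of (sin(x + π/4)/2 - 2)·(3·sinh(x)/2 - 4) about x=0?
Expand to order 4: (sin(x + π/4)/2 - 2)·(3·sinh(x)/2 - 4) = -√(2)·x^4/24 + x^3·(-1/2 + √(2)/24) + 7·√(2)·x^2/8 + x·(-3 - 5·√(2)/8) - √(2) + 8 + O(x^5).
The coefficient of x^4 is -√(2)/24.

Final answer: -√(2)/24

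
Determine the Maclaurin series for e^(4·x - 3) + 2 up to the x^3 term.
32·x^3·e^(-3)/3 + 8·x^2·e^(-3) + 4·x·e^(-3) + e^(-3) + 2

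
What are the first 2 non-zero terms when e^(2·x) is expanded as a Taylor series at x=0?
2·x + 1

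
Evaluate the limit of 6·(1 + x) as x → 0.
Direct substitution at x = 0 gives 6.

Final answer: 6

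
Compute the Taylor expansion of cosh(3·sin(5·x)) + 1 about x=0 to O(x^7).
-259375·x^6/16 + 9375·x^4/8 + 225·x^2/2 + 2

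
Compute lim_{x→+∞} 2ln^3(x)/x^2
This is an ∞/∞ indeterminate form as x → +∞.
The polynomial denominator x^2 dominates the logarithmic numerator (any positive power of x ≫ ln^3(x) as x → ∞), so the quotient → 0.
Limit = 0.

Final answer: 0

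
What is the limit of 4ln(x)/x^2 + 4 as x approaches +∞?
The quotient is an ∞/∞ indeterminate form as x → +∞.
The polynomial denominator x^2 dominates the logarithmic numerator (any positive power of x ≫ ln(x) as x → ∞), so the quotient → 0.
Adding the constant: 0 + 4 = 4. Limit = 4.

Final answer: 4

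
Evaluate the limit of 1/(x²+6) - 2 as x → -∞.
Evaluate the dominant behaviour as x → -∞; each term tends to a finite value or vanishes.
Limit = -2.

Final answer: -2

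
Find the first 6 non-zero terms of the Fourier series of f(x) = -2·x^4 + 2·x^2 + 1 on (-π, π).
(-104 + 16·π^2)·cos(x) + (8 - 4·π^2)·cos(2·x) + (-56/27 + 16·π^2/9)·cos(3·x) + (7/8 - π^2)·cos(4·x) + (-296/625 + 16·π^2/25)·cos(5·x) - 2·π^4/5 + 1 + 2·π^2/3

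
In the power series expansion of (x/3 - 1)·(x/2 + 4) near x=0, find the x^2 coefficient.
Expand to order 2: (x/3 - 1)·(x/2 + 4) = x^2/6 + 5·x/6 - 4 + O(x^3).
The coefficient of x^2 is 1/6.

Final answer: 1/6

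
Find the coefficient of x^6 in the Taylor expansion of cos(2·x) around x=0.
Expand to order 6: cos(2·x) = -4·x^6/45 + 2·x^4/3 - 2·x^2 + 1 + O(x^7).
The coefficient of x^6 is -4/45.

Final answer: -4/45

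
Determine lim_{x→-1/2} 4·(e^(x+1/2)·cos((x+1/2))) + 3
Direct substitution at x = -1/2 gives 7.

Final answer: 7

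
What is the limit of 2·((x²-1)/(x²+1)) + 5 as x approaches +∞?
Evaluate the dominant behaviour as x → +∞; each term tends to a finite value or vanishes.
Limit = 7.

Final answer: 7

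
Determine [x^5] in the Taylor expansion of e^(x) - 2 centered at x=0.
Expand to order 5: e^(x) - 2 = x^5/120 + x^4/24 + x^3/6 + x^2/2 + x - 1 + O(x^6).
The coefficient of x^5 is 1/120.

Final answer: 1/120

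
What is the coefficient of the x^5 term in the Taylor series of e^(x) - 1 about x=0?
Expand to order 5: e^(x) - 1 = x^5/120 + x^4/24 + x^3/6 + x^2/2 + x + O(x^6).
The coefficient of x^5 is 1/120.

Final answer: 1/120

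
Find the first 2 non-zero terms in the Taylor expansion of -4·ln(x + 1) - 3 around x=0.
-4·x - 3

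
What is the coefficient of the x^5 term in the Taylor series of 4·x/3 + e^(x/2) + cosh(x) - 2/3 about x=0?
Expand to order 5: 4·x/3 + e^(x/2) + cosh(x) - 2/3 = x^5/3840 + 17·x^4/384 + x^3/48 + 5·x^2/8 + 11·x/6 + 4/3 + O(x^6).
The coefficient of x^5 is 1/3840.

Final answer: 1/3840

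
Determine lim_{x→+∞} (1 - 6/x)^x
As x → +∞: this is the defining limit (1 - 6/x)^x → e^(-6).
Limit = e^(-6).

Final answer: e^(-6)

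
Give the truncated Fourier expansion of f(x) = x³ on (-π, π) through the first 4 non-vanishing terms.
(-12 + 2·π^2)·sin(x) + (3/2 - π^2)·sin(2·x) + (-4/9 + 2·π^2/3)·sin(3·x) + (3/16 - π^2/2)·sin(4·x)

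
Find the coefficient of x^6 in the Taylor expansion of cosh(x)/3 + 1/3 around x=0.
Expand to order 6: cosh(x)/3 + 1/3 = x^6/2160 + x^4/72 + x^2/6 + 2/3 + O(x^7).
The coefficient of x^6 is 1/2160.

Final answer: 1/2160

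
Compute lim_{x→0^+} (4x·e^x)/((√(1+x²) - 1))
Both numerator and denominator → 0 as x → 0^+; this is a 0/0 indeterminate form.
Expand each to leading order near x = 0: numerator ~ 4·x, denominator ~ x^2/2.
The limit of the ratio is ∞.

Final answer: ∞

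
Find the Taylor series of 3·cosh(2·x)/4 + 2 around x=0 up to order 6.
x^6/15 + x^4/2 + 3·x^2/2 + 11/4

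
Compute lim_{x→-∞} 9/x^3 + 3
Evaluate the dominant behaviour as x → -∞; each term tends to a finite value or vanishes.
Limit = 3.

Final answer: 3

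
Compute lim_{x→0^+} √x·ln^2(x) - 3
The product is a 0·∞ indeterminate form at x → 0⁺.
Rewrite the product as ln^2(x) / x^(-1/2) and apply L'Hôpital, or use the standard hierarchy x^(-1/2) ≫ |ln x|^2 as x → 0⁺.
The indeterminate product → 0, so the limit = -3.

Final answer: -3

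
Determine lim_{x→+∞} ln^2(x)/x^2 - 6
The quotient is an ∞/∞ indeterminate form as x → +∞.
The polynomial denominator x^2 dominates the logarithmic numerator (any positive power of x ≫ ln^2(x) as x → ∞), so the quotient → 0.
Adding the constant: 0 - 6 = -6. Limit = -6.

Final answer: -6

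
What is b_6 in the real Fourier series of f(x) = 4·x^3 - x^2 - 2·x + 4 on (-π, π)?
b_6 = (1/π) ∫_{-π}^{π} f(x)·sin(6x) dx.
Evaluate the integral (use parity and integration by parts as needed): b_6 = 8/9 - 4·π^2/3.

Final answer: 8/9 - 4·π^2/3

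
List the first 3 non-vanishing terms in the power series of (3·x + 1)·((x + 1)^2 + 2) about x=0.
7·x^2 + 11·x + 3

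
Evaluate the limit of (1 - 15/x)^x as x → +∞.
As x → +∞: this is the defining limit (1 - 15/x)^x → e^(-15).
Limit = e^(-15).

Final answer: e^(-15)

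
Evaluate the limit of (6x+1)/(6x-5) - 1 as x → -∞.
Evaluate the dominant behaviour as x → -∞; each term tends to a finite value or vanishes.
Limit = 0.

Final answer: 0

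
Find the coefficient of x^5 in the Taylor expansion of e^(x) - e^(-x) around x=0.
Expand to order 5: e^(x) - e^(-x) = x^5/60 + x^3/3 + 2·x + O(x^6).
The coefficient of x^5 is 1/60.

Final answer: 1/60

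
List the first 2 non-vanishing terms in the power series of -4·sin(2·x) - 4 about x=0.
-8·x - 4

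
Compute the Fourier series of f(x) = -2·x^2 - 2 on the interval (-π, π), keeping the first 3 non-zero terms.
8·cos(x) - 2·cos(2·x) - 2·π^2/3 - 2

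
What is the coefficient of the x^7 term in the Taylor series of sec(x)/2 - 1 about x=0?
Expand to order 7: sec(x)/2 - 1 = 61·x^6/1440 + 5·x^4/48 + x^2/4 - 1/2 + O(x^8).
The coefficient of x^7 is 0.

Final answer: 0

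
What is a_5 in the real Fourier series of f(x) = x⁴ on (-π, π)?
a_5 = (1/π) ∫_{-π}^{π} f(x)·cos(5x) dx.
Evaluate the integral (use parity and integration by parts as needed): a_5 = 48/625 - 8·π^2/25.

Final answer: 48/625 - 8·π^2/25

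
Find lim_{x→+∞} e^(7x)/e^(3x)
This is an ∞/∞ indeterminate form as x → +∞.
Rewrite e^(7x)/e^(3x) = e^((7−3)x) = e^(4x); the exponent coefficient is 4 > 0 so e^(4x) → ∞.
Limit = ∞.

Final answer: ∞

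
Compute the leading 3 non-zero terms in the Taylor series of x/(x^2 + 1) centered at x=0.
x^5 - x^3 + x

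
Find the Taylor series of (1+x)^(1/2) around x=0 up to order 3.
x^3/16 - x^2/8 + x/2 + 1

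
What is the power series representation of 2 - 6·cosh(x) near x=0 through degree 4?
-x^4/4 - 3·x^2 - 4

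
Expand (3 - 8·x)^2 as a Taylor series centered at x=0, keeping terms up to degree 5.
64·x^2 - 48·x + 9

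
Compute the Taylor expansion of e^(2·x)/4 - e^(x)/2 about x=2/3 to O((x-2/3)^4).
-e^(2/3)/2 + e^(4/3)/4 + (-e^(2/3)/2 + e^(4/3)/2)·(x - 2/3) + (-e^(2/3)/4 + e^(4/3)/2)·(x - 2/3)^2 + (-e^(2/3)/12 + e^(4/3)/3)·(x - 2/3)^3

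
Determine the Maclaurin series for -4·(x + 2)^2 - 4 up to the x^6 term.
-4·x^2 - 16·x - 20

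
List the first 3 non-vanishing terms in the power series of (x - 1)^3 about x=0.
-3·x^2 + 3·x - 1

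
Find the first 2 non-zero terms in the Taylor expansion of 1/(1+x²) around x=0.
1 - x^2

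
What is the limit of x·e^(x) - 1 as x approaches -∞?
The product is a 0·∞ indeterminate form at x → -∞.
Rewrite the product as x / e^(-x) (an ∞/∞ form) and apply L'Hôpital, or use the standard hierarchy e^(|x|) ≫ |x| as x → -∞.
The indeterminate product → 0, so the limit = -1.

Final answer: -1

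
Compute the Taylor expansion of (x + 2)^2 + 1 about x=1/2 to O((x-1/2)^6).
29/4 + 5·(x - 1/2) + (x - 1/2)^2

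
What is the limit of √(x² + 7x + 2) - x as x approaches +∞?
As x → +∞: multiply by the conjugate to get (7x+2)/(√(x²+7x+2)+x); the denominator ~ 2x, so the limit is 7/2.
Limit = 7/2.

Final answer: 7/2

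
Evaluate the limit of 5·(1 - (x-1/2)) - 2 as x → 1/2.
Direct substitution at x = 1/2 gives 3.

Final answer: 3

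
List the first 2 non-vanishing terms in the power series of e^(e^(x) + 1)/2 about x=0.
x·e^(2)/2 + e^(2)/2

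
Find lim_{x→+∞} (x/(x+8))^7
As x → +∞: x/(x+8) = 1/(1 + 8/x) → 1, and the 7th power of a limit-1 base also → 1.
Limit = 1.

Final answer: 1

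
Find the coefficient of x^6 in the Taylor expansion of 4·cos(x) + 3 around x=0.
Expand to order 6: 4·cos(x) + 3 = -x^6/180 + x^4/6 - 2·x^2 + 7 + O(x^7).
The coefficient of x^6 is -1/180.

Final answer: -1/180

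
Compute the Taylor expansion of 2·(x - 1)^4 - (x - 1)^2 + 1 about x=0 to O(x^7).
2·x^4 - 8·x^3 + 11·x^2 - 6·x + 2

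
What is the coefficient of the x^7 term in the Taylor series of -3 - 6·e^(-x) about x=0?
Expand to order 7: -3 - 6·e^(-x) = x^7/840 - x^6/120 + x^5/20 - x^4/4 + x^3 - 3·x^2 + 6·x - 9 + O(x^8).
The coefficient of x^7 is 1/840.

Final answer: 1/840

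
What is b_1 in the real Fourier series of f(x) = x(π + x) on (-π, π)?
b_1 = (1/π) ∫_{-π}^{π} f(x)·sin(1x) dx.
Evaluate the integral (use parity and integration by parts as needed): b_1 = 2·π.

Final answer: 2·π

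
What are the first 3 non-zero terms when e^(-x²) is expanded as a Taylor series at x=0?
x^4/2 - x^2 + 1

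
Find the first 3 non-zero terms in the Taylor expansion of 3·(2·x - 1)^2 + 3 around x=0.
12·x^2 - 12·x + 6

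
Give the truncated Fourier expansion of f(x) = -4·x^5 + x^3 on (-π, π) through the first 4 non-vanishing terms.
(-972 - 8·π^4 + 162·π^2)·sin(x) + (-21·π^2 + 63/2 + 4·π^4)·sin(2·x) + (-8·π^4/3 - 356/81 + 178·π^2/27)·sin(3·x) + (-3·π^2 + 9/8 + 2·π^4)·sin(4·x)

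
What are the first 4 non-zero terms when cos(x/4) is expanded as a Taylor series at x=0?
-x^6/2949120 + x^4/6144 - x^2/32 + 1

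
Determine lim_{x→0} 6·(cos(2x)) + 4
Direct substitution at x = 0 gives 10.

Final answer: 10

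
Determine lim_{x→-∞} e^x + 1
Evaluate the dominant behaviour as x → -∞; each term tends to a finite value or vanishes.
Limit = 1.

Final answer: 1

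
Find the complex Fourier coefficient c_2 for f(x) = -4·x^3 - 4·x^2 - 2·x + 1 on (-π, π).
Compute the real Fourier coefficients first: a_2 = -4, b_2 = -4 + 4·π^2.
Then c_2 = (a_2 − i·b_2)/2 = -2 - 2·i·π^2 + 2·i.

Final answer: -2 - 2·i·π^2 + 2·i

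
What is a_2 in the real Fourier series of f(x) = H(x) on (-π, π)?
a_2 = (1/π) ∫_{-π}^{π} f(x)·cos(2x) dx.
Evaluate the integral (use parity and integration by parts as needed): a_2 = 0.

Final answer: 0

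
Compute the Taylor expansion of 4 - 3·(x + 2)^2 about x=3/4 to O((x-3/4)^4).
-299/16 - 33·(x - 3/4)/2 - 3·(x - 3/4)^2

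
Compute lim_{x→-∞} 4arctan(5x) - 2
Evaluate the dominant behaviour as x → -∞; each term tends to a finite value or vanishes.
Limit = -2·π - 2.

Final answer: -2·π - 2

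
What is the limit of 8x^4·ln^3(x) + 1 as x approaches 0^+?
The product is a 0·∞ indeterminate form at x → 0⁺.
Rewrite the product as 8·ln^3(x) / x^(-4) and apply L'Hôpital, or use the standard hierarchy x^(-4) ≫ |ln x|^3 as x → 0⁺.
The indeterminate product → 0, so the limit = 1.

Final answer: 1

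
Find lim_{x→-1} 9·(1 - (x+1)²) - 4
Direct substitution at x = -1 gives 5.

Final answer: 5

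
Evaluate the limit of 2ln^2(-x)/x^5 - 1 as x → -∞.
The quotient is an ∞/∞ indeterminate form as x → -∞.
Compare growth rates of the dominant terms (exponentials ≫ polynomials ≫ logarithms), or apply L'Hôpital's rule; the quotient → 0.
Adding the constant: 0 - 1 = -1. Limit = -1.

Final answer: -1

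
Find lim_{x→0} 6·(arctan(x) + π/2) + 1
Direct substitution at x = 0 gives 1 + 3·π.

Final answer: 1 + 3·π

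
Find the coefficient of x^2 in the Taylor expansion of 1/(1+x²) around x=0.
Expand to order 2: 1/(1+x²) = 1 - x^2 + O(x^3).
The coefficient of x^2 is -1.

Final answer: -1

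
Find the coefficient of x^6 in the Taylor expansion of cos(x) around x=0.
Expand to order 6: cos(x) = -x^6/720 + x^4/24 - x^2/2 + 1 + O(x^7).
The coefficient of x^6 is -1/720.

Final answer: -1/720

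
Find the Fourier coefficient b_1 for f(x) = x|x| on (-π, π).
b_1 = (1/π) ∫_{-π}^{π} f(x)·sin(1x) dx.
Evaluate the integral (use parity and integration by parts as needed): b_1 = (-8 + 2·π^2)/π.

Final answer: (-8 + 2·π^2)/π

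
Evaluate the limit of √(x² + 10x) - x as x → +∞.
This is an ∞ − ∞ indeterminate form.
Multiply and divide by the conjugate √(x²+10x) + x; the x² terms cancel, leaving (10x)/(√(x²+10x)+x) → 10/2 = 5.
Limit = 5.

Final answer: 5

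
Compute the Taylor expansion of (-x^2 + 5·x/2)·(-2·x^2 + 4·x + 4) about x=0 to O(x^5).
2·x^4 - 9·x^3 + 6·x^2 + 10·x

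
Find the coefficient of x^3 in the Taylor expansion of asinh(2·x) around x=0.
Expand to order 3: asinh(2·x) = -4·x^3/3 + 2·x + O(x^4).
The coefficient of x^3 is -4/3.

Final answer: -4/3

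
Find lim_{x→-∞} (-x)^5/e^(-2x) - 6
The quotient is an ∞/∞ indeterminate form as x → -∞.
Compare growth rates of the dominant terms (exponentials ≫ polynomials ≫ logarithms), or apply L'Hôpital's rule; the quotient → 0.
Adding the constant: 0 - 6 = -6. Limit = -6.

Final answer: -6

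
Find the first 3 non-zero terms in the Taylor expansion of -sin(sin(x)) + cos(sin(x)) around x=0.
-x^2/2 - x + 1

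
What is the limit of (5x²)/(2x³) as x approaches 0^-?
Both numerator and denominator → 0 as x → 0^-; this is a 0/0 indeterminate form.
Expand each to leading order near x = 0: numerator ~ 5·x^2, denominator ~ 2·x^3.
The limit of the ratio is -∞.

Final answer: -∞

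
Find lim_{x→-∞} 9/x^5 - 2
Evaluate the dominant behaviour as x → -∞; each term tends to a finite value or vanishes.
Limit = -2.

Final answer: -2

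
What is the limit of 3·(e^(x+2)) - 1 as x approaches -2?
Direct substitution at x = -2 gives 2.

Final answer: 2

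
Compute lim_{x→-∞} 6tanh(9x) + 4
Evaluate the dominant behaviour as x → -∞; each term tends to a finite value or vanishes.
Limit = -2.

Final answer: -2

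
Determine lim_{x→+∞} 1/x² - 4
Evaluate the dominant behaviour as x → +∞; each term tends to a finite value or vanishes.
Limit = -4.

Final answer: -4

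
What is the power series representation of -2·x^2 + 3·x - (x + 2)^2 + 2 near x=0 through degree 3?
-3·x^2 - x - 2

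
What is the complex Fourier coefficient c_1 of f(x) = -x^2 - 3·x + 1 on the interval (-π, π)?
Compute the real Fourier coefficients first: a_1 = 4, b_1 = -6.
Then c_1 = (a_1 − i·b_1)/2 = 2 + 3·i.

Final answer: 2 + 3·i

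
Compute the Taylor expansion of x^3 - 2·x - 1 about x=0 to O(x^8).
x^3 - 2·x - 1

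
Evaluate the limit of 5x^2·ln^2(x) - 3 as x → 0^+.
The product is a 0·∞ indeterminate form at x → 0⁺.
Rewrite the product as 5·ln^2(x) / x^(-2) and apply L'Hôpital, or use the standard hierarchy x^(-2) ≫ |ln x|^2 as x → 0⁺.
The indeterminate product → 0, so the limit = -3.

Final answer: -3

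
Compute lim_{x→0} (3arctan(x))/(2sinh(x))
Both numerator and denominator → 0 as x → 0; this is a 0/0 indeterminate form.
Expand each to leading order near x = 0: numerator ~ 3·x, denominator ~ 2·x.
The limit of the ratio is 3/2.

Final answer: 3/2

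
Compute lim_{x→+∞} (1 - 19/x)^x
As x → +∞: this is the defining limit (1 - 19/x)^x → e^(-19).
Limit = e^(-19).

Final answer: e^(-19)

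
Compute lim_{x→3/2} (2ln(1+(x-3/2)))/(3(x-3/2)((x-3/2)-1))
Both numerator and denominator → 0 as x → 3/2; this is a 0/0 indeterminate form.
Expand each to leading order near x = 3/2: numerator ~ 2·(x - 3/2), denominator ~ -3·(x - 3/2).
The limit of the ratio is -2/3.

Final answer: -2/3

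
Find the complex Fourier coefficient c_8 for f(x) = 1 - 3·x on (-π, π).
Compute the real Fourier coefficients first: a_8 = 0, b_8 = 3/4.
Then c_8 = (a_8 − i·b_8)/2 = -3·i/8.

Final answer: -3·i/8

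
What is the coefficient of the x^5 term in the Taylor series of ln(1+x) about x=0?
Expand to order 5: ln(1+x) = x^5/5 - x^4/4 + x^3/3 - x^2/2 + x + O(x^6).
The coefficient of x^5 is 1/5.

Final answer: 1/5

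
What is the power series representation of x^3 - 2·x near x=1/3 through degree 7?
-17/27 - 5·(x - 1/3)/3 + (x - 1/3)^2 + (x - 1/3)^3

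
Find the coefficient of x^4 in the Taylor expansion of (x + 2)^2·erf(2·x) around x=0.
Expand to order 4: (x + 2)^2·erf(2·x) = -64·x^4/(3·√(π)) - 52·x^3/(3·√(π)) + 16·x^2/√(π) + 16·x/√(π) + O(x^5).
The coefficient of x^4 is -64/(3·√(π)).

Final answer: -64/(3·√(π))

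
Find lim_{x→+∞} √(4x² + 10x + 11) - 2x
As x → +∞: multiply by the conjugate to get (10x+11)/(√(4x²+10x+11)+2x); the denominator ~ 4x, so the limit is 10/4 = 5/2.
Limit = 5/2.

Final answer: 5/2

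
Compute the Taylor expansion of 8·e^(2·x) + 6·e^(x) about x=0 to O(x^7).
259·x^6/360 + 131·x^5/60 + 67·x^4/12 + 35·x^3/3 + 19·x^2 + 22·x + 14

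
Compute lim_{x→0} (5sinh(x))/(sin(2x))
Both numerator and denominator → 0 as x → 0; this is a 0/0 indeterminate form.
Expand each to leading order near x = 0: numerator ~ 5·x, denominator ~ 2·x.
The limit of the ratio is 5/2.

Final answer: 5/2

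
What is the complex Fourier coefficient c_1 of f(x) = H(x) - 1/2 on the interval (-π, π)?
Compute the real Fourier coefficients first: a_1 = 0, b_1 = 2/π.
Then c_1 = (a_1 − i·b_1)/2 = -i/π.

Final answer: -i/π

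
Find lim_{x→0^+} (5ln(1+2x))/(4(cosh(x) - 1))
Both numerator and denominator → 0 as x → 0^+; this is a 0/0 indeterminate form.
Expand each to leading order near x = 0: numerator ~ 10·x, denominator ~ 2·x^2.
The limit of the ratio is ∞.

Final answer: ∞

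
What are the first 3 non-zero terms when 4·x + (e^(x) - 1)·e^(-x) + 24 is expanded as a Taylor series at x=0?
-x^2/2 + 5·x + 24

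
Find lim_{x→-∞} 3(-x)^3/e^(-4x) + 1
The quotient is an ∞/∞ indeterminate form as x → -∞.
Compare growth rates of the dominant terms (exponentials ≫ polynomials ≫ logarithms), or apply L'Hôpital's rule; the quotient → 0.
Adding the constant: 0 + 1 = 1. Limit = 1.

Final answer: 1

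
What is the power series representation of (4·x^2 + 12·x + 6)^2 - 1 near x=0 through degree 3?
96·x^3 + 192·x^2 + 144·x + 35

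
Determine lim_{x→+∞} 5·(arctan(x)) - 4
Evaluate the dominant behaviour as x → +∞; each term tends to a finite value or vanishes.
Limit = -4 + 5·π/2.

Final answer: -4 + 5·π/2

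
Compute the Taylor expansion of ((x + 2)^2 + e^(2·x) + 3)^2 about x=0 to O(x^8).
1528·x^7/315 + 52·x^6/5 + 304·x^5/15 + 107·x^4/3 + 172·x^3/3 + 84·x^2 + 96·x + 64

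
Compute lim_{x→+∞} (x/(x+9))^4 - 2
As x → +∞: x/(x+9) = 1/(1 + 9/x) → 1, and the 4th power of a limit-1 base also → 1; with the additive constant, 1 - 2 = -1.
Limit = -1.

Final answer: -1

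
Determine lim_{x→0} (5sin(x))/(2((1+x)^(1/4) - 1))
Both numerator and denominator → 0 as x → 0; this is a 0/0 indeterminate form.
Expand each to leading order near x = 0: numerator ~ 5·x, denominator ~ x/2.
The limit of the ratio is 10.

Final answer: 10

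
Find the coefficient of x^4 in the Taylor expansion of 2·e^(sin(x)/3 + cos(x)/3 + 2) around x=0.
e^(7/3)/972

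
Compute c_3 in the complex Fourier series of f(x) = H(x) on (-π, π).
Compute the real Fourier coefficients first: a_3 = 0, b_3 = 2/(3·π).
Then c_3 = (a_3 − i·b_3)/2 = -i/(3·π).

Final answer: -i/(3·π)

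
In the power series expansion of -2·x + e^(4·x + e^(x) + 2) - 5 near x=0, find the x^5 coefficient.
Expand to order 5: -2·x + e^(4·x + e^(x) + 2) - 5 = 592·x^5·e^(3)/15 + 799·x^4·e^(3)/24 + 47·x^3·e^(3)/2 + 13·x^2·e^(3) + x·(-2 + 5·e^(3)) - 5 + e^(3) + O(x^6).
The coefficient of x^5 is 592·e^(3)/15.

Final answer: 592·e^(3)/15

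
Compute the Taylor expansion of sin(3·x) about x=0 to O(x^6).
81·x^5/40 - 9·x^3/2 + 3·x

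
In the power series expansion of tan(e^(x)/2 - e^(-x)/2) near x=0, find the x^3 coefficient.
1/2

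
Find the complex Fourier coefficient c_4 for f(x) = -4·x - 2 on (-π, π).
Compute the real Fourier coefficients first: a_4 = 0, b_4 = 2.
Then c_4 = (a_4 − i·b_4)/2 = -i.

Final answer: -i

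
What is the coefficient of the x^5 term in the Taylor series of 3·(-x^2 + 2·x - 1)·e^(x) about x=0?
Expand to order 5: 3·(-x^2 + 2·x - 1)·e^(x) = -11·x^5/40 - 5·x^4/8 - x^3/2 + 3·x^2/2 + 3·x - 3 + O(x^6).
The coefficient of x^5 is -11/40.

Final answer: -11/40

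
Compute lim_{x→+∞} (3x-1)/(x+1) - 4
Evaluate the dominant behaviour as x → +∞; each term tends to a finite value or vanishes.
Limit = -1.

Final answer: -1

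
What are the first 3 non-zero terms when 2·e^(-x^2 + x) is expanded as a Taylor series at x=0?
-x^2 + 2·x + 2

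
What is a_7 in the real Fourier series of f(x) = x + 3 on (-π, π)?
a_7 = (1/π) ∫_{-π}^{π} f(x)·cos(7x) dx.
Evaluate the integral (use parity and integration by parts as needed): a_7 = 0.

Final answer: 0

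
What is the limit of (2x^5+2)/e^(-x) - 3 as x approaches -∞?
The quotient is an ∞/∞ indeterminate form as x → -∞.
Compare growth rates of the dominant terms (exponentials ≫ polynomials ≫ logarithms), or apply L'Hôpital's rule; the quotient → 0.
Adding the constant: 0 - 3 = -3. Limit = -3.

Final answer: -3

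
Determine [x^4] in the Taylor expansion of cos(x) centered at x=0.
Expand to order 4: cos(x) = x^4/24 - x^2/2 + 1 + O(x^5).
The coefficient of x^4 is 1/24.

Final answer: 1/24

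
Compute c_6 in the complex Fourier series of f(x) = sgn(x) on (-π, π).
Compute the real Fourier coefficients first: a_6 = 0, b_6 = 0.
Then c_6 = (a_6 − i·b_6)/2 = 0.

Final answer: 0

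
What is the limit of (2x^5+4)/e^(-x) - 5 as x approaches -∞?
The quotient is an ∞/∞ indeterminate form as x → -∞.
Compare growth rates of the dominant terms (exponentials ≫ polynomials ≫ logarithms), or apply L'Hôpital's rule; the quotient → 0.
Adding the constant: 0 - 5 = -5. Limit = -5.

Final answer: -5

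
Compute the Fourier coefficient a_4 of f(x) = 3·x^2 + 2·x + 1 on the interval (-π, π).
a_4 = (1/π) ∫_{-π}^{π} f(x)·cos(4x) dx.
Evaluate the integral (use parity and integration by parts as needed): a_4 = 3/4.

Final answer: 3/4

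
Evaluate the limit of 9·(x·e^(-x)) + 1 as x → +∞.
Evaluate the dominant behaviour as x → +∞; each term tends to a finite value or vanishes.
Limit = 1.

Final answer: 1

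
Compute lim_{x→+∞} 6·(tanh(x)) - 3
Evaluate the dominant behaviour as x → +∞; each term tends to a finite value or vanishes.
Limit = 3.

Final answer: 3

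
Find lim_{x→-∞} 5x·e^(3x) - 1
The product is a 0·∞ indeterminate form at x → -∞.
Rewrite the product as 5x / e^(-3x) (an ∞/∞ form) and apply L'Hôpital, or use the standard hierarchy e^(3|x|) ≫ |x| as x → -∞.
The indeterminate product → 0, so the limit = -1.

Final answer: -1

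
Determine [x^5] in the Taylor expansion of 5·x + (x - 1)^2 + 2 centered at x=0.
Expand to order 5: 5·x + (x - 1)^2 + 2 = x^2 + 3·x + 3 + O(x^6).
The coefficient of x^5 is 0.

Final answer: 0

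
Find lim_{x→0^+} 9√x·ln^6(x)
This is a 0·∞ indeterminate form at x → 0⁺.
Rewrite the product as 9·ln^6(x) / x^(-1/2) and apply L'Hôpital, or use the standard hierarchy x^(-1/2) ≫ |ln x|^6 as x → 0⁺.
The indeterminate product → 0, so the limit = 0.

Final answer: 0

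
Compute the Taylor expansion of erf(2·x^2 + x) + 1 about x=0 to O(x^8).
167·x^7/(21·√(π)) - 10·x^6/(3·√(π)) - 39·x^5/(5·√(π)) - 4·x^4/√(π) - 2·x^3/(3·√(π)) + 4·x^2/√(π) + 2·x/√(π) + 1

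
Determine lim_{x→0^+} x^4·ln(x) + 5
The product is a 0·∞ indeterminate form at x → 0⁺.
Rewrite the product as ln(x) / x^(-4) and apply L'Hôpital, or use the standard hierarchy x^(-4) ≫ |ln x| as x → 0⁺.
The indeterminate product → 0, so the limit = 5.

Final answer: 5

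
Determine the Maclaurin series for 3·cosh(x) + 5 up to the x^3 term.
3·x^2/2 + 8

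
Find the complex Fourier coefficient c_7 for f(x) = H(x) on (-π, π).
Compute the real Fourier coefficients first: a_7 = 0, b_7 = 2/(7·π).
Then c_7 = (a_7 − i·b_7)/2 = -i/(7·π).

Final answer: -i/(7·π)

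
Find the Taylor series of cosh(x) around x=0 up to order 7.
x^6/720 + x^4/24 + x^2/2 + 1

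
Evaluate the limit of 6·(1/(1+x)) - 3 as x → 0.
Direct substitution at x = 0 gives 3.

Final answer: 3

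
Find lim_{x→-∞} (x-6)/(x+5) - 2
Evaluate the dominant behaviour as x → -∞; each term tends to a finite value or vanishes.
Limit = -1.

Final answer: -1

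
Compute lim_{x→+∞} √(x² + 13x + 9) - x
As x → +∞: multiply by the conjugate to get (13x+9)/(√(x²+13x+9)+x); the denominator ~ 2x, so the limit is 13/2.
Limit = 13/2.

Final answer: 13/2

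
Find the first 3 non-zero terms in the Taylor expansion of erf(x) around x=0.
x^5/(5·√(π)) - 2·x^3/(3·√(π)) + 2·x/√(π)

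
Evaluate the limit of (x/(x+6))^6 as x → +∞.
As x → +∞: x/(x+6) = 1/(1 + 6/x) → 1, and the 6th power of a limit-1 base also → 1.
Limit = 1.

Final answer: 1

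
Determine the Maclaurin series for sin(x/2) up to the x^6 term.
x^5/3840 - x^3/48 + x/2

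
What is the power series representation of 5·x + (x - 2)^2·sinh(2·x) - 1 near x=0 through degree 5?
12·x^5/5 - 16·x^4/3 + 22·x^3/3 - 8·x^2 + 13·x - 1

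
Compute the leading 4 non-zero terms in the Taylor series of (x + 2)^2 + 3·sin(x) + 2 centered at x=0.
-x^3/2 + x^2 + 7·x + 6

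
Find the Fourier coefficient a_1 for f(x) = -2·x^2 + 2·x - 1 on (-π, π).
a_1 = (1/π) ∫_{-π}^{π} f(x)·cos(1x) dx.
Evaluate the integral (use parity and integration by parts as needed): a_1 = 8.

Final answer: 8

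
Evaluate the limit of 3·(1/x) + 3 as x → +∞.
Evaluate the dominant behaviour as x → +∞; each term tends to a finite value or vanishes.
Limit = 3.

Final answer: 3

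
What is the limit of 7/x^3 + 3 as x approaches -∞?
Evaluate the dominant behaviour as x → -∞; each term tends to a finite value or vanishes.
Limit = 3.

Final answer: 3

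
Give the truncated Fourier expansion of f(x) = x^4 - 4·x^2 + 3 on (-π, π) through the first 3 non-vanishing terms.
(64 - 8·π^2)·cos(x) + (-7 + 2·π^2)·cos(2·x) - 4·π^2/3 + 3 + π^4/5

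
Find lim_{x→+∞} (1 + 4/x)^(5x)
As x → +∞: write (1 + 4/x)^(5x) = ((1 + 4/x)^x)^5 → (e^4)^5 = e^20.
Limit = e^(20).

Final answer: e^(20)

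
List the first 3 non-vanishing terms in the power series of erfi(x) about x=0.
x^5/(5·√(π)) + 2·x^3/(3·√(π)) + 2·x/√(π)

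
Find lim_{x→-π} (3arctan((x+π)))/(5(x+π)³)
Both numerator and denominator → 0 as x → -π; this is a 0/0 indeterminate form.
Expand each to leading order near x = -π: numerator ~ 3·(x + π), denominator ~ 5·(x + π)^3.
The limit of the ratio is ∞.

Final answer: ∞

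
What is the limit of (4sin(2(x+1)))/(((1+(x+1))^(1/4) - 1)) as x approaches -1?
Both numerator and denominator → 0 as x → -1; this is a 0/0 indeterminate form.
Expand each to leading order near x = -1: numerator ~ 8·(x + 1), denominator ~ (x + 1)/4.
The limit of the ratio is 32.

Final answer: 32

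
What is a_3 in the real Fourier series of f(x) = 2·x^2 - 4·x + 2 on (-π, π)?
a_3 = (1/π) ∫_{-π}^{π} f(x)·cos(3x) dx.
Evaluate the integral (use parity and integration by parts as needed): a_3 = -8/9.

Final answer: -8/9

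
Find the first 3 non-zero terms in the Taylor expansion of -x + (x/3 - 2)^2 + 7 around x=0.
x^2/9 - 7·x/3 + 11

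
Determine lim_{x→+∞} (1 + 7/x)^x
As x → +∞: this is the defining limit (1 + 7/x)^x → e^7.
Limit = e^(7).

Final answer: e^(7)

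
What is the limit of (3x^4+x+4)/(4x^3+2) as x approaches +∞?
This is an ∞/∞ indeterminate form as x → +∞.
Divide numerator and denominator by x^4 and let the lower-order terms vanish; the numerator's degree 4 exceeds the denominator's degree 3, so the quotient diverges.
Limit = ∞.

Final answer: ∞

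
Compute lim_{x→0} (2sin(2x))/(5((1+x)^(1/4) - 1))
Both numerator and denominator → 0 as x → 0; this is a 0/0 indeterminate form.
Expand each to leading order near x = 0: numerator ~ 4·x, denominator ~ 5·x/4.
The limit of the ratio is 16/5.

Final answer: 16/5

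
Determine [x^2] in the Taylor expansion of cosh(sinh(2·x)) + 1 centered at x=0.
Expand to order 2: cosh(sinh(2·x)) + 1 = 2·x^2 + 2 + O(x^3).
The coefficient of x^2 is 2.

Final answer: 2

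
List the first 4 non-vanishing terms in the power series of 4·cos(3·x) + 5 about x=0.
-81·x^6/20 + 27·x^4/2 - 18·x^2 + 9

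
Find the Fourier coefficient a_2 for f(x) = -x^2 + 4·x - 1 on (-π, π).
a_2 = (1/π) ∫_{-π}^{π} f(x)·cos(2x) dx.
Evaluate the integral (use parity and integration by parts as needed): a_2 = -1.

Final answer: -1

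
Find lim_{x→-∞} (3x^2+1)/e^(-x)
This is an ∞/∞ indeterminate form as x → -∞.
Compare growth rates of the dominant terms (exponentials ≫ polynomials ≫ logarithms), or apply L'Hôpital's rule; the quotient → 0.
Limit = 0.

Final answer: 0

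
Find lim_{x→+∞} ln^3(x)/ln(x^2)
This is an ∞/∞ indeterminate form as x → +∞.
Write ln(x^2) = 2·ln(x), reducing the quotient to ln^2(x)/2 → ∞.
Limit = ∞.

Final answer: ∞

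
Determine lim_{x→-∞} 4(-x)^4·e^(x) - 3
The product is a 0·∞ indeterminate form at x → -∞.
Rewrite the product as 4(-x)^4 / e^(-x) (an ∞/∞ form) and apply L'Hôpital, or use the standard hierarchy e^(|x|) ≫ |(-x)^4| as x → -∞.
The indeterminate product → 0, so the limit = -3.

Final answer: -3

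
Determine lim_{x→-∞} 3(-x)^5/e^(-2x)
This is an ∞/∞ indeterminate form as x → -∞.
Compare growth rates of the dominant terms (exponentials ≫ polynomials ≫ logarithms), or apply L'Hôpital's rule; the quotient → 0.
Limit = 0.

Final answer: 0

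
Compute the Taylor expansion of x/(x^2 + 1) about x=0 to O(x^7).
x^5 - x^3 + x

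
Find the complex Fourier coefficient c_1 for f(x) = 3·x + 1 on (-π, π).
Compute the real Fourier coefficients first: a_1 = 0, b_1 = 6.
Then c_1 = (a_1 − i·b_1)/2 = -3·i.

Final answer: -3·i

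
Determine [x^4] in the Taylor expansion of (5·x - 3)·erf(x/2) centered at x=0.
Expand to order 4: (5·x - 3)·erf(x/2) = -5·x^4/(12·√(π)) + x^3/(4·√(π)) + 5·x^2/√(π) - 3·x/√(π) + O(x^5).
The coefficient of x^4 is -5/(12·√(π)).

Final answer: -5/(12·√(π))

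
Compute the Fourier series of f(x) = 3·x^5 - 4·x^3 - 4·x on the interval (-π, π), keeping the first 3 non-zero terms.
(-128·π^2 + 6·π^4 + 760)·sin(x) + (-3·π^4 - 49/2 + 19·π^2)·sin(2·x) + (-64·π^2/9 + 56/27 + 2·π^4)·sin(3·x)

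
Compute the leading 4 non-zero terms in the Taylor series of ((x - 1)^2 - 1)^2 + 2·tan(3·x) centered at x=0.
x^4 + 14·x^3 + 4·x^2 + 6·x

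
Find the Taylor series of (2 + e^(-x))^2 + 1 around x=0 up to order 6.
17·x^6/180 - 3·x^5/10 + 5·x^4/6 - 2·x^3 + 4·x^2 - 6·x + 10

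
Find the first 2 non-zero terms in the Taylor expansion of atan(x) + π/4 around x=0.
x + π/4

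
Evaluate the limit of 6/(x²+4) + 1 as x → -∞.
Evaluate the dominant behaviour as x → -∞; each term tends to a finite value or vanishes.
Limit = 1.

Final answer: 1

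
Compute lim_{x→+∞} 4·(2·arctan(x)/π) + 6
Evaluate the dominant behaviour as x → +∞; each term tends to a finite value or vanishes.
Limit = 10.

Final answer: 10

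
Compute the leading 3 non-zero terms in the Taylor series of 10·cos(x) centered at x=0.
5·x^4/12 - 5·x^2 + 10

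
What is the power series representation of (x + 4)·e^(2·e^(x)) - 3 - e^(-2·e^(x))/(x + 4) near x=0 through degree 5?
x^5·(887·e^(-2)/61440 + 381·e^(2)/20) + x^4·(181·e^(-2)/3072 + 58·e^(2)/3) + x^3·(11·e^(-2)/768 + 53·e^(2)/3) + x^2·(-25·e^(-2)/64 + 14·e^(2)) + x·(9·e^(-2)/16 + 9·e^(2)) - 3 - e^(-2)/4 + 4·e^(2)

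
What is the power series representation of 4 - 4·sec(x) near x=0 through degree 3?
-2·x^2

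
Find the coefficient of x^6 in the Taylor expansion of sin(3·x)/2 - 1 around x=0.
Expand to order 6: sin(3·x)/2 - 1 = 81·x^5/80 - 9·x^3/4 + 3·x/2 - 1 + O(x^7).
The coefficient of x^6 is 0.

Final answer: 0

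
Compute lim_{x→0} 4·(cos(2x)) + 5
Direct substitution at x = 0 gives 9.

Final answer: 9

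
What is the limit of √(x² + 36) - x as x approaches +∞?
This is an ∞ − ∞ indeterminate form.
Multiply and divide by the conjugate √(x²+36) + x; the x² terms cancel, leaving 36/(√(x²+36)+x) → 0.
Limit = 0.

Final answer: 0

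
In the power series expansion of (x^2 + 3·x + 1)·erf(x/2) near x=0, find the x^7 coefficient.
Expand to order 7: (x^2 + 3·x + 1)·erf(x/2) = 79·x^7/(13440·√(π)) + 3·x^6/(160·√(π)) - 37·x^5/(480·√(π)) - x^4/(4·√(π)) + 11·x^3/(12·√(π)) + 3·x^2/√(π) + x/√(π) + O(x^8).
The coefficient of x^7 is 79/(13440·√(π)).

Final answer: 79/(13440·√(π))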